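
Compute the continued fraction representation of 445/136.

[3; 3, 1, 2, 12]

Run the Euclidean algorithm on 445 and 136; the successive quotients are the partial quotients a_0, a_1, ... (each step inverts the fractional part left over by the previous one):
  445 = 3*136 + 37, so a_0 = 3.
  136 = 3*37 + 25, so a_1 = 3.
  37 = 1*25 + 12, so a_2 = 1.
  25 = 2*12 + 1, so a_3 = 2.
  12 = 12*1 + 0, so a_4 = 12.
The remainder reaches 0 after 5 divisions, so the expansion has 5 partial quotients, read off in order.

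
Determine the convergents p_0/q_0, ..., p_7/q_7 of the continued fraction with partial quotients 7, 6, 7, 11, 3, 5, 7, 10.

7/1, 43/6, 308/43, 3431/479, 10601/1480, 56436/7879, 405653/56633, 4112966/574209

Using the convergent recurrence p_i = a_i*p_{i-1} + p_{i-2}, q_i = a_i*q_{i-1} + q_{i-2} with p_{-2}=0, p_{-1}=1, q_{-2}=1, q_{-1}=0:
  i=0: a_0=7, p_0 = 7*1 + 0 = 7, q_0 = 7*0 + 1 = 1.
  i=1: a_1=6, p_1 = 6*7 + 1 = 43, q_1 = 6*1 + 0 = 6.
  i=2: a_2=7, p_2 = 7*43 + 7 = 308, q_2 = 7*6 + 1 = 43.
  i=3: a_3=11, p_3 = 11*308 + 43 = 3431, q_3 = 11*43 + 6 = 479.
  i=4: a_4=3, p_4 = 3*3431 + 308 = 10601, q_4 = 3*479 + 43 = 1480.
  i=5: a_5=5, p_5 = 5*10601 + 3431 = 56436, q_5 = 5*1480 + 479 = 7879.
  i=6: a_6=7, p_6 = 7*56436 + 10601 = 405653, q_6 = 7*7879 + 1480 = 56633.
  i=7: a_7=10, p_7 = 10*405653 + 56436 = 4112966, q_7 = 10*56633 + 7879 = 574209.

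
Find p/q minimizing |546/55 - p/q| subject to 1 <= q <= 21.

Expand x = 546/55 as a continued fraction with the Euclidean algorithm:
  546 = 9*55 + 51, so a_0 = 9.
  55 = 1*51 + 4, so a_1 = 1.
  51 = 12*4 + 3, so a_2 = 12.
  4 = 1*3 + 1, so a_3 = 1.
  3 = 3*1 + 0, so a_4 = 3.
so x = [9; 1, 12, 1, 3].
Convergents (p_i = a_i*p_{i-1} + p_{i-2}, q_i = a_i*q_{i-1} + q_{i-2} with p_{-2}=0, p_{-1}=1, q_{-2}=1, q_{-1}=0), until the denominator exceeds 21:
  i=0: a_0=9, p_0 = 9*1 + 0 = 9, q_0 = 9*0 + 1 = 1.
  i=1: a_1=1, p_1 = 1*9 + 1 = 10, q_1 = 1*1 + 0 = 1.
  i=2: a_2=12, p_2 = 12*10 + 9 = 129, q_2 = 12*1 + 1 = 13.
  i=3: a_3=1, p_3 = 1*129 + 10 = 139, q_3 = 1*13 + 1 = 14.
  i=4: a_4=3, p_4 = 3*139 + 129 = 546, q_4 = 3*14 + 13 = 55.
q_4 = 55 > 21, so the last convergent with denominator <= 21 is p_3/q_3 = 139/14.
The closest fraction with denominator <= 21 is either p_3/q_3 or the intermediate fraction (k*p_3 + p_2)/(k*q_3 + q_2) with the largest k >= 1 whose denominator stays <= 21; these approach x as k grows, and every other convergent or intermediate fraction in range is farther away.
Largest k: floor((21 - q_2)/q_3) = floor((21 - 13)/14) = 0.
Since k = 0, no intermediate fraction beyond p_3/q_3 has denominator <= 21, so the convergent 139/14 is the closest (its error is |546*14 - 139*55|/(55*14) = 1/770).

139/14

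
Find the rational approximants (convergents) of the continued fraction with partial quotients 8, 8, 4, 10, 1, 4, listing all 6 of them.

Using the convergent recurrence p_i = a_i*p_{i-1} + p_{i-2}, q_i = a_i*q_{i-1} + q_{i-2} with p_{-2}=0, p_{-1}=1, q_{-2}=1, q_{-1}=0:
  i=0: a_0=8, p_0 = 8*1 + 0 = 8, q_0 = 8*0 + 1 = 1.
  i=1: a_1=8, p_1 = 8*8 + 1 = 65, q_1 = 8*1 + 0 = 8.
  i=2: a_2=4, p_2 = 4*65 + 8 = 268, q_2 = 4*8 + 1 = 33.
  i=3: a_3=10, p_3 = 10*268 + 65 = 2745, q_3 = 10*33 + 8 = 338.
  i=4: a_4=1, p_4 = 1*2745 + 268 = 3013, q_4 = 1*338 + 33 = 371.
  i=5: a_5=4, p_5 = 4*3013 + 2745 = 14797, q_5 = 4*371 + 338 = 1822.

8/1, 65/8, 268/33, 2745/338, 3013/371, 14797/1822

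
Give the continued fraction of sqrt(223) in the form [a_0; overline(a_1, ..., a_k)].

[14; overline(1, 13, 1, 28)]

Write x_i = (sqrt(223) + m_i)/d_i with (m_0, d_0) = (0, 1). a_0 = floor(sqrt(223)) = 14, since 14^2 = 196 <= 223 < 225 = 15^2.
Iterate m_{i+1} = d_i*a_i - m_i, d_{i+1} = (223 - m_{i+1}^2)/d_i, a_{i+1} = floor((a_0 + m_{i+1})/d_{i+1}):
  m_1 = 1*14 - 0 = 14, d_1 = (223 - 14^2)/1 = 27/1 = 27, a_1 = floor((14 + 14)/27) = 1.
  m_2 = 27*1 - 14 = 13, d_2 = (223 - 13^2)/27 = 54/27 = 2, a_2 = floor((14 + 13)/2) = 13.
  m_3 = 2*13 - 13 = 13, d_3 = (223 - 13^2)/2 = 54/2 = 27, a_3 = floor((14 + 13)/27) = 1.
  m_4 = 27*1 - 13 = 14, d_4 = (223 - 14^2)/27 = 27/27 = 1, a_4 = floor((14 + 14)/1) = 28.
  m_5 = 1*28 - 14 = 14, d_5 = (223 - 14^2)/1 = 27/1 = 27: (m_5, d_5) = (m_1, d_1) = (14, 27), so from here the quotients repeat a_1, ..., a_4; the period length is 4.
Hence the expansion of sqrt(223) is a_0 = 14 followed by the repeating block 1, 13, 1, 28 (period 4).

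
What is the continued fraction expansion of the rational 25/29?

[0; 1, 6, 4]

Run the Euclidean algorithm on 25 and 29; the successive quotients are the partial quotients a_0, a_1, ... (each step inverts the fractional part left over by the previous one):
  25 = 0*29 + 25, so a_0 = 0.
  29 = 1*25 + 4, so a_1 = 1.
  25 = 6*4 + 1, so a_2 = 6.
  4 = 4*1 + 0, so a_3 = 4.
The remainder reaches 0 after 4 divisions, so the expansion has 4 partial quotients, read off in order.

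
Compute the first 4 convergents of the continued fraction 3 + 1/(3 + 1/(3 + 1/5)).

3/1, 10/3, 33/10, 175/53

Using the convergent recurrence p_i = a_i*p_{i-1} + p_{i-2}, q_i = a_i*q_{i-1} + q_{i-2} with p_{-2}=0, p_{-1}=1, q_{-2}=1, q_{-1}=0:
  i=0: a_0=3, p_0 = 3*1 + 0 = 3, q_0 = 3*0 + 1 = 1.
  i=1: a_1=3, p_1 = 3*3 + 1 = 10, q_1 = 3*1 + 0 = 3.
  i=2: a_2=3, p_2 = 3*10 + 3 = 33, q_2 = 3*3 + 1 = 10.
  i=3: a_3=5, p_3 = 5*33 + 10 = 175, q_3 = 5*10 + 3 = 53.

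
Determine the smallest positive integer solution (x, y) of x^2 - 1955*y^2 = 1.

First expand sqrt(1955) as a continued fraction. With x_i = (sqrt(1955) + m_i)/d_i and (m_0, d_0) = (0, 1): a_0 = floor(sqrt(1955)) = 44, since 44^2 = 1936 <= 1955 < 2025 = 45^2.
Iterate m_{i+1} = d_i*a_i - m_i, d_{i+1} = (1955 - m_{i+1}^2)/d_i, a_{i+1} = floor((a_0 + m_{i+1})/d_{i+1}):
  m_1 = 1*44 - 0 = 44, d_1 = (1955 - 44^2)/1 = 19/1 = 19, a_1 = floor((44 + 44)/19) = 4.
  m_2 = 19*4 - 44 = 32, d_2 = (1955 - 32^2)/19 = 931/19 = 49, a_2 = floor((44 + 32)/49) = 1.
  m_3 = 49*1 - 32 = 17, d_3 = (1955 - 17^2)/49 = 1666/49 = 34, a_3 = floor((44 + 17)/34) = 1.
  m_4 = 34*1 - 17 = 17, d_4 = (1955 - 17^2)/34 = 1666/34 = 49, a_4 = floor((44 + 17)/49) = 1.
  m_5 = 49*1 - 17 = 32, d_5 = (1955 - 32^2)/49 = 931/49 = 19, a_5 = floor((44 + 32)/19) = 4.
  m_6 = 19*4 - 32 = 44, d_6 = (1955 - 44^2)/19 = 19/19 = 1, a_6 = floor((44 + 44)/1) = 88.
  m_7 = 1*88 - 44 = 44, d_7 = (1955 - 44^2)/1 = 19/1 = 19: (m_7, d_7) = (m_1, d_1) = (44, 19), so from here the quotients repeat a_1, ..., a_6; the period length is 6.
So sqrt(1955) = [44; (4, 1, 1, 1, 4, 88)] with period length k = 6.
k is even, so the fundamental solution of x^2 - 1955y^2 = 1 is (p_{k-1}, q_{k-1}) = (p_5, q_5); compute convergents through index 5.
Convergents (p_i = a_i*p_{i-1} + p_{i-2}, q_i = a_i*q_{i-1} + q_{i-2} with p_{-2}=0, p_{-1}=1, q_{-2}=1, q_{-1}=0):
  i=0: a_0=44, p_0 = 44*1 + 0 = 44, q_0 = 44*0 + 1 = 1.
  i=1: a_1=4, p_1 = 4*44 + 1 = 177, q_1 = 4*1 + 0 = 4.
  i=2: a_2=1, p_2 = 1*177 + 44 = 221, q_2 = 1*4 + 1 = 5.
  i=3: a_3=1, p_3 = 1*221 + 177 = 398, q_3 = 1*5 + 4 = 9.
  i=4: a_4=1, p_4 = 1*398 + 221 = 619, q_4 = 1*9 + 5 = 14.
  i=5: a_5=4, p_5 = 4*619 + 398 = 2874, q_5 = 4*14 + 9 = 65.
Check: 2874^2 - 1955*65^2 = 8259876 - 8259875 = 1, so (x, y) = (2874, 65) solves the equation, and by the theorem it is the least positive solution.

(x, y) = (2874, 65)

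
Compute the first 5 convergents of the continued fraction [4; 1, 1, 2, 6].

4/1, 5/1, 9/2, 23/5, 147/32

Using the convergent recurrence p_i = a_i*p_{i-1} + p_{i-2}, q_i = a_i*q_{i-1} + q_{i-2} with p_{-2}=0, p_{-1}=1, q_{-2}=1, q_{-1}=0:
  i=0: a_0=4, p_0 = 4*1 + 0 = 4, q_0 = 4*0 + 1 = 1.
  i=1: a_1=1, p_1 = 1*4 + 1 = 5, q_1 = 1*1 + 0 = 1.
  i=2: a_2=1, p_2 = 1*5 + 4 = 9, q_2 = 1*1 + 1 = 2.
  i=3: a_3=2, p_3 = 2*9 + 5 = 23, q_3 = 2*2 + 1 = 5.
  i=4: a_4=6, p_4 = 6*23 + 9 = 147, q_4 = 6*5 + 2 = 32.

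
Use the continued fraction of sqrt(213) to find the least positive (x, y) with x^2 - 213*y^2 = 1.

First expand sqrt(213) as a continued fraction. With x_i = (sqrt(213) + m_i)/d_i and (m_0, d_0) = (0, 1): a_0 = floor(sqrt(213)) = 14, since 14^2 = 196 <= 213 < 225 = 15^2.
Iterate m_{i+1} = d_i*a_i - m_i, d_{i+1} = (213 - m_{i+1}^2)/d_i, a_{i+1} = floor((a_0 + m_{i+1})/d_{i+1}):
  m_1 = 1*14 - 0 = 14, d_1 = (213 - 14^2)/1 = 17/1 = 17, a_1 = floor((14 + 14)/17) = 1.
  m_2 = 17*1 - 14 = 3, d_2 = (213 - 3^2)/17 = 204/17 = 12, a_2 = floor((14 + 3)/12) = 1.
  m_3 = 12*1 - 3 = 9, d_3 = (213 - 9^2)/12 = 132/12 = 11, a_3 = floor((14 + 9)/11) = 2.
  m_4 = 11*2 - 9 = 13, d_4 = (213 - 13^2)/11 = 44/11 = 4, a_4 = floor((14 + 13)/4) = 6.
  m_5 = 4*6 - 13 = 11, d_5 = (213 - 11^2)/4 = 92/4 = 23, a_5 = floor((14 + 11)/23) = 1.
  m_6 = 23*1 - 11 = 12, d_6 = (213 - 12^2)/23 = 69/23 = 3, a_6 = floor((14 + 12)/3) = 8.
  m_7 = 3*8 - 12 = 12, d_7 = (213 - 12^2)/3 = 69/3 = 23, a_7 = floor((14 + 12)/23) = 1.
  m_8 = 23*1 - 12 = 11, d_8 = (213 - 11^2)/23 = 92/23 = 4, a_8 = floor((14 + 11)/4) = 6.
  m_9 = 4*6 - 11 = 13, d_9 = (213 - 13^2)/4 = 44/4 = 11, a_9 = floor((14 + 13)/11) = 2.
  m_10 = 11*2 - 13 = 9, d_10 = (213 - 9^2)/11 = 132/11 = 12, a_10 = floor((14 + 9)/12) = 1.
  m_11 = 12*1 - 9 = 3, d_11 = (213 - 3^2)/12 = 204/12 = 17, a_11 = floor((14 + 3)/17) = 1.
  m_12 = 17*1 - 3 = 14, d_12 = (213 - 14^2)/17 = 17/17 = 1, a_12 = floor((14 + 14)/1) = 28.
  m_13 = 1*28 - 14 = 14, d_13 = (213 - 14^2)/1 = 17/1 = 17: (m_13, d_13) = (m_1, d_1) = (14, 17), so from here the quotients repeat a_1, ..., a_12; the period length is 12.
So sqrt(213) = [14; (1, 1, 2, 6, 1, 8, 1, 6, 2, 1, 1, 28)] with period length k = 12.
k is even, so the fundamental solution of x^2 - 213y^2 = 1 is (p_{k-1}, q_{k-1}) = (p_11, q_11); compute convergents through index 11.
Convergents (p_i = a_i*p_{i-1} + p_{i-2}, q_i = a_i*q_{i-1} + q_{i-2} with p_{-2}=0, p_{-1}=1, q_{-2}=1, q_{-1}=0):
  i=0: a_0=14, p_0 = 14*1 + 0 = 14, q_0 = 14*0 + 1 = 1.
  i=1: a_1=1, p_1 = 1*14 + 1 = 15, q_1 = 1*1 + 0 = 1.
  i=2: a_2=1, p_2 = 1*15 + 14 = 29, q_2 = 1*1 + 1 = 2.
  i=3: a_3=2, p_3 = 2*29 + 15 = 73, q_3 = 2*2 + 1 = 5.
  i=4: a_4=6, p_4 = 6*73 + 29 = 467, q_4 = 6*5 + 2 = 32.
  i=5: a_5=1, p_5 = 1*467 + 73 = 540, q_5 = 1*32 + 5 = 37.
  i=6: a_6=8, p_6 = 8*540 + 467 = 4787, q_6 = 8*37 + 32 = 328.
  i=7: a_7=1, p_7 = 1*4787 + 540 = 5327, q_7 = 1*328 + 37 = 365.
  i=8: a_8=6, p_8 = 6*5327 + 4787 = 36749, q_8 = 6*365 + 328 = 2518.
  i=9: a_9=2, p_9 = 2*36749 + 5327 = 78825, q_9 = 2*2518 + 365 = 5401.
  i=10: a_10=1, p_10 = 1*78825 + 36749 = 115574, q_10 = 1*5401 + 2518 = 7919.
  i=11: a_11=1, p_11 = 1*115574 + 78825 = 194399, q_11 = 1*7919 + 5401 = 13320.
Check: 194399^2 - 213*13320^2 = 37790971201 - 37790971200 = 1, so (x, y) = (194399, 13320) solves the equation, and by the theorem it is the least positive solution.

(x, y) = (194399, 13320)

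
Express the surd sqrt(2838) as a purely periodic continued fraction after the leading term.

Write x_i = (sqrt(2838) + m_i)/d_i with (m_0, d_0) = (0, 1). a_0 = floor(sqrt(2838)) = 53, since 53^2 = 2809 <= 2838 < 2916 = 54^2.
Iterate m_{i+1} = d_i*a_i - m_i, d_{i+1} = (2838 - m_{i+1}^2)/d_i, a_{i+1} = floor((a_0 + m_{i+1})/d_{i+1}):
  m_1 = 1*53 - 0 = 53, d_1 = (2838 - 53^2)/1 = 29/1 = 29, a_1 = floor((53 + 53)/29) = 3.
  m_2 = 29*3 - 53 = 34, d_2 = (2838 - 34^2)/29 = 1682/29 = 58, a_2 = floor((53 + 34)/58) = 1.
  m_3 = 58*1 - 34 = 24, d_3 = (2838 - 24^2)/58 = 2262/58 = 39, a_3 = floor((53 + 24)/39) = 1.
  m_4 = 39*1 - 24 = 15, d_4 = (2838 - 15^2)/39 = 2613/39 = 67, a_4 = floor((53 + 15)/67) = 1.
  m_5 = 67*1 - 15 = 52, d_5 = (2838 - 52^2)/67 = 134/67 = 2, a_5 = floor((53 + 52)/2) = 52.
  m_6 = 2*52 - 52 = 52, d_6 = (2838 - 52^2)/2 = 134/2 = 67, a_6 = floor((53 + 52)/67) = 1.
  m_7 = 67*1 - 52 = 15, d_7 = (2838 - 15^2)/67 = 2613/67 = 39, a_7 = floor((53 + 15)/39) = 1.
  m_8 = 39*1 - 15 = 24, d_8 = (2838 - 24^2)/39 = 2262/39 = 58, a_8 = floor((53 + 24)/58) = 1.
  m_9 = 58*1 - 24 = 34, d_9 = (2838 - 34^2)/58 = 1682/58 = 29, a_9 = floor((53 + 34)/29) = 3.
  m_10 = 29*3 - 34 = 53, d_10 = (2838 - 53^2)/29 = 29/29 = 1, a_10 = floor((53 + 53)/1) = 106.
  m_11 = 1*106 - 53 = 53, d_11 = (2838 - 53^2)/1 = 29/1 = 29: (m_11, d_11) = (m_1, d_1) = (53, 29), so from here the quotients repeat a_1, ..., a_10; the period length is 10.
Hence the expansion of sqrt(2838) is a_0 = 53 followed by the repeating block 3, 1, 1, 1, 52, 1, 1, 1, 3, 106 (period 10).

[53; (3, 1, 1, 1, 52, 1, 1, 1, 3, 106)]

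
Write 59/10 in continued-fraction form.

[5; 1, 9]

Run the Euclidean algorithm on 59 and 10; the successive quotients are the partial quotients a_0, a_1, ... (each step inverts the fractional part left over by the previous one):
  59 = 5*10 + 9, so a_0 = 5.
  10 = 1*9 + 1, so a_1 = 1.
  9 = 9*1 + 0, so a_2 = 9.
The remainder reaches 0 after 3 divisions, so the expansion has 3 partial quotients, read off in order.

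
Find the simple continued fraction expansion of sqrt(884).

Write x_i = (sqrt(884) + m_i)/d_i with (m_0, d_0) = (0, 1). a_0 = floor(sqrt(884)) = 29, since 29^2 = 841 <= 884 < 900 = 30^2.
Iterate m_{i+1} = d_i*a_i - m_i, d_{i+1} = (884 - m_{i+1}^2)/d_i, a_{i+1} = floor((a_0 + m_{i+1})/d_{i+1}):
  m_1 = 1*29 - 0 = 29, d_1 = (884 - 29^2)/1 = 43/1 = 43, a_1 = floor((29 + 29)/43) = 1.
  m_2 = 43*1 - 29 = 14, d_2 = (884 - 14^2)/43 = 688/43 = 16, a_2 = floor((29 + 14)/16) = 2.
  m_3 = 16*2 - 14 = 18, d_3 = (884 - 18^2)/16 = 560/16 = 35, a_3 = floor((29 + 18)/35) = 1.
  m_4 = 35*1 - 18 = 17, d_4 = (884 - 17^2)/35 = 595/35 = 17, a_4 = floor((29 + 17)/17) = 2.
  m_5 = 17*2 - 17 = 17, d_5 = (884 - 17^2)/17 = 595/17 = 35, a_5 = floor((29 + 17)/35) = 1.
  m_6 = 35*1 - 17 = 18, d_6 = (884 - 18^2)/35 = 560/35 = 16, a_6 = floor((29 + 18)/16) = 2.
  m_7 = 16*2 - 18 = 14, d_7 = (884 - 14^2)/16 = 688/16 = 43, a_7 = floor((29 + 14)/43) = 1.
  m_8 = 43*1 - 14 = 29, d_8 = (884 - 29^2)/43 = 43/43 = 1, a_8 = floor((29 + 29)/1) = 58.
  m_9 = 1*58 - 29 = 29, d_9 = (884 - 29^2)/1 = 43/1 = 43: (m_9, d_9) = (m_1, d_1) = (29, 43), so from here the quotients repeat a_1, ..., a_8; the period length is 8.
Hence the expansion of sqrt(884) is a_0 = 29 followed by the repeating block 1, 2, 1, 2, 1, 2, 1, 58 (period 8).

[29; (1, 2, 1, 2, 1, 2, 1, 58)]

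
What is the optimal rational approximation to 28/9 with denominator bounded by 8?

Expand x = 28/9 as a continued fraction with the Euclidean algorithm:
  28 = 3*9 + 1, so a_0 = 3.
  9 = 9*1 + 0, so a_1 = 9.
so x = [3; 9].
Convergents (p_i = a_i*p_{i-1} + p_{i-2}, q_i = a_i*q_{i-1} + q_{i-2} with p_{-2}=0, p_{-1}=1, q_{-2}=1, q_{-1}=0), until the denominator exceeds 8:
  i=0: a_0=3, p_0 = 3*1 + 0 = 3, q_0 = 3*0 + 1 = 1.
  i=1: a_1=9, p_1 = 9*3 + 1 = 28, q_1 = 9*1 + 0 = 9.
q_1 = 9 > 8, so the last convergent with denominator <= 8 is p_0/q_0 = 3/1.
The closest fraction with denominator <= 8 is either p_0/q_0 or the intermediate fraction (k*p_0 + p_{-1})/(k*q_0 + q_{-1}) with the largest k >= 1 whose denominator stays <= 8; these approach x as k grows, and every other convergent or intermediate fraction in range is farther away.
Largest k: floor((8 - q_{-1})/q_0) = floor((8 - 0)/1) = 8 (using the seeds p_{-1} = 1, q_{-1} = 0).
That gives (8*3 + 1)/(8*1 + 0) = 25/8.
Compare the errors: |x - 3/1| = |28*1 - 3*9|/(9*1) = 1/9, and |x - 25/8| = |28*8 - 25*9|/(9*8) = 1/72.
Cross-multiplying, 1*9 = 9 < 72 = 1*72, so 1/72 is smaller: the intermediate fraction 25/8 is closer to x than 3/1.

25/8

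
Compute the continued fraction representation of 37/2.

[18; 2]

Run the Euclidean algorithm on 37 and 2; the successive quotients are the partial quotients a_0, a_1, ... (each step inverts the fractional part left over by the previous one):
  37 = 18*2 + 1, so a_0 = 18.
  2 = 2*1 + 0, so a_1 = 2.
The remainder reaches 0 after 2 divisions, so the expansion has 2 partial quotients, read off in order.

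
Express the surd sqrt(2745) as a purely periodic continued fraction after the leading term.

[52; (2, 1, 1, 4, 1, 10, 1, 4, 1, 1, 2, 104)]

Write x_i = (sqrt(2745) + m_i)/d_i with (m_0, d_0) = (0, 1). a_0 = floor(sqrt(2745)) = 52, since 52^2 = 2704 <= 2745 < 2809 = 53^2.
Iterate m_{i+1} = d_i*a_i - m_i, d_{i+1} = (2745 - m_{i+1}^2)/d_i, a_{i+1} = floor((a_0 + m_{i+1})/d_{i+1}):
  m_1 = 1*52 - 0 = 52, d_1 = (2745 - 52^2)/1 = 41/1 = 41, a_1 = floor((52 + 52)/41) = 2.
  m_2 = 41*2 - 52 = 30, d_2 = (2745 - 30^2)/41 = 1845/41 = 45, a_2 = floor((52 + 30)/45) = 1.
  m_3 = 45*1 - 30 = 15, d_3 = (2745 - 15^2)/45 = 2520/45 = 56, a_3 = floor((52 + 15)/56) = 1.
  m_4 = 56*1 - 15 = 41, d_4 = (2745 - 41^2)/56 = 1064/56 = 19, a_4 = floor((52 + 41)/19) = 4.
  m_5 = 19*4 - 41 = 35, d_5 = (2745 - 35^2)/19 = 1520/19 = 80, a_5 = floor((52 + 35)/80) = 1.
  m_6 = 80*1 - 35 = 45, d_6 = (2745 - 45^2)/80 = 720/80 = 9, a_6 = floor((52 + 45)/9) = 10.
  m_7 = 9*10 - 45 = 45, d_7 = (2745 - 45^2)/9 = 720/9 = 80, a_7 = floor((52 + 45)/80) = 1.
  m_8 = 80*1 - 45 = 35, d_8 = (2745 - 35^2)/80 = 1520/80 = 19, a_8 = floor((52 + 35)/19) = 4.
  m_9 = 19*4 - 35 = 41, d_9 = (2745 - 41^2)/19 = 1064/19 = 56, a_9 = floor((52 + 41)/56) = 1.
  m_10 = 56*1 - 41 = 15, d_10 = (2745 - 15^2)/56 = 2520/56 = 45, a_10 = floor((52 + 15)/45) = 1.
  m_11 = 45*1 - 15 = 30, d_11 = (2745 - 30^2)/45 = 1845/45 = 41, a_11 = floor((52 + 30)/41) = 2.
  m_12 = 41*2 - 30 = 52, d_12 = (2745 - 52^2)/41 = 41/41 = 1, a_12 = floor((52 + 52)/1) = 104.
  m_13 = 1*104 - 52 = 52, d_13 = (2745 - 52^2)/1 = 41/1 = 41: (m_13, d_13) = (m_1, d_1) = (52, 41), so from here the quotients repeat a_1, ..., a_12; the period length is 12.
Hence the expansion of sqrt(2745) is a_0 = 52 followed by the repeating block 2, 1, 1, 4, 1, 10, 1, 4, 1, 1, 2, 104 (period 12).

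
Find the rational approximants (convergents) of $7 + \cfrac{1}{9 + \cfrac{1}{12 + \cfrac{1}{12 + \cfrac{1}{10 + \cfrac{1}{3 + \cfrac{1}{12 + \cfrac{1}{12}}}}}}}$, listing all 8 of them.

Using the convergent recurrence p_i = a_i*p_{i-1} + p_{i-2}, q_i = a_i*q_{i-1} + q_{i-2} with p_{-2}=0, p_{-1}=1, q_{-2}=1, q_{-1}=0:
  i=0: a_0=7, p_0 = 7*1 + 0 = 7, q_0 = 7*0 + 1 = 1.
  i=1: a_1=9, p_1 = 9*7 + 1 = 64, q_1 = 9*1 + 0 = 9.
  i=2: a_2=12, p_2 = 12*64 + 7 = 775, q_2 = 12*9 + 1 = 109.
  i=3: a_3=12, p_3 = 12*775 + 64 = 9364, q_3 = 12*109 + 9 = 1317.
  i=4: a_4=10, p_4 = 10*9364 + 775 = 94415, q_4 = 10*1317 + 109 = 13279.
  i=5: a_5=3, p_5 = 3*94415 + 9364 = 292609, q_5 = 3*13279 + 1317 = 41154.
  i=6: a_6=12, p_6 = 12*292609 + 94415 = 3605723, q_6 = 12*41154 + 13279 = 507127.
  i=7: a_7=12, p_7 = 12*3605723 + 292609 = 43561285, q_7 = 12*507127 + 41154 = 6126678.

7/1, 64/9, 775/109, 9364/1317, 94415/13279, 292609/41154, 3605723/507127, 43561285/6126678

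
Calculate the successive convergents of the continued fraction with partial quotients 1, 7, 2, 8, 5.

1/1, 8/7, 17/15, 144/127, 737/650

Using the convergent recurrence p_i = a_i*p_{i-1} + p_{i-2}, q_i = a_i*q_{i-1} + q_{i-2} with p_{-2}=0, p_{-1}=1, q_{-2}=1, q_{-1}=0:
  i=0: a_0=1, p_0 = 1*1 + 0 = 1, q_0 = 1*0 + 1 = 1.
  i=1: a_1=7, p_1 = 7*1 + 1 = 8, q_1 = 7*1 + 0 = 7.
  i=2: a_2=2, p_2 = 2*8 + 1 = 17, q_2 = 2*7 + 1 = 15.
  i=3: a_3=8, p_3 = 8*17 + 8 = 144, q_3 = 8*15 + 7 = 127.
  i=4: a_4=5, p_4 = 5*144 + 17 = 737, q_4 = 5*127 + 15 = 650.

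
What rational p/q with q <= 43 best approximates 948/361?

21/8

Expand x = 948/361 as a continued fraction with the Euclidean algorithm:
  948 = 2*361 + 226, so a_0 = 2.
  361 = 1*226 + 135, so a_1 = 1.
  226 = 1*135 + 91, so a_2 = 1.
  135 = 1*91 + 44, so a_3 = 1.
  91 = 2*44 + 3, so a_4 = 2.
  44 = 14*3 + 2, so a_5 = 14.
  3 = 1*2 + 1, so a_6 = 1.
  2 = 2*1 + 0, so a_7 = 2.
so x = [2; 1, 1, 1, 2, 14, 1, 2].
Convergents (p_i = a_i*p_{i-1} + p_{i-2}, q_i = a_i*q_{i-1} + q_{i-2} with p_{-2}=0, p_{-1}=1, q_{-2}=1, q_{-1}=0), until the denominator exceeds 43:
  i=0: a_0=2, p_0 = 2*1 + 0 = 2, q_0 = 2*0 + 1 = 1.
  i=1: a_1=1, p_1 = 1*2 + 1 = 3, q_1 = 1*1 + 0 = 1.
  i=2: a_2=1, p_2 = 1*3 + 2 = 5, q_2 = 1*1 + 1 = 2.
  i=3: a_3=1, p_3 = 1*5 + 3 = 8, q_3 = 1*2 + 1 = 3.
  i=4: a_4=2, p_4 = 2*8 + 5 = 21, q_4 = 2*3 + 2 = 8.
  i=5: a_5=14, p_5 = 14*21 + 8 = 302, q_5 = 14*8 + 3 = 115.
q_5 = 115 > 43, so the last convergent with denominator <= 43 is p_4/q_4 = 21/8.
The closest fraction with denominator <= 43 is either p_4/q_4 or the intermediate fraction (k*p_4 + p_3)/(k*q_4 + q_3) with the largest k >= 1 whose denominator stays <= 43; these approach x as k grows, and every other convergent or intermediate fraction in range is farther away.
Largest k: floor((43 - q_3)/q_4) = floor((43 - 3)/8) = 5.
That gives (5*21 + 8)/(5*8 + 3) = 113/43.
Compare the errors: |x - 21/8| = |948*8 - 21*361|/(361*8) = 3/2888, and |x - 113/43| = |948*43 - 113*361|/(361*43) = 29/15523.
Cross-multiplying, 3*15523 = 46569 < 83752 = 29*2888, so 3/2888 is smaller: the convergent 21/8 is closer to x than 113/43.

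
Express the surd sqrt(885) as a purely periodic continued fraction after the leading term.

Write x_i = (sqrt(885) + m_i)/d_i with (m_0, d_0) = (0, 1). a_0 = floor(sqrt(885)) = 29, since 29^2 = 841 <= 885 < 900 = 30^2.
Iterate m_{i+1} = d_i*a_i - m_i, d_{i+1} = (885 - m_{i+1}^2)/d_i, a_{i+1} = floor((a_0 + m_{i+1})/d_{i+1}):
  m_1 = 1*29 - 0 = 29, d_1 = (885 - 29^2)/1 = 44/1 = 44, a_1 = floor((29 + 29)/44) = 1.
  m_2 = 44*1 - 29 = 15, d_2 = (885 - 15^2)/44 = 660/44 = 15, a_2 = floor((29 + 15)/15) = 2.
  m_3 = 15*2 - 15 = 15, d_3 = (885 - 15^2)/15 = 660/15 = 44, a_3 = floor((29 + 15)/44) = 1.
  m_4 = 44*1 - 15 = 29, d_4 = (885 - 29^2)/44 = 44/44 = 1, a_4 = floor((29 + 29)/1) = 58.
  m_5 = 1*58 - 29 = 29, d_5 = (885 - 29^2)/1 = 44/1 = 44: (m_5, d_5) = (m_1, d_1) = (29, 44), so from here the quotients repeat a_1, ..., a_4; the period length is 4.
Hence the expansion of sqrt(885) is a_0 = 29 followed by the repeating block 1, 2, 1, 58 (period 4).

[29; (1, 2, 1, 58)]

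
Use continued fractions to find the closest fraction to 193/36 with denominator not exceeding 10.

43/8

Expand x = 193/36 as a continued fraction with the Euclidean algorithm:
  193 = 5*36 + 13, so a_0 = 5.
  36 = 2*13 + 10, so a_1 = 2.
  13 = 1*10 + 3, so a_2 = 1.
  10 = 3*3 + 1, so a_3 = 3.
  3 = 3*1 + 0, so a_4 = 3.
so x = [5; 2, 1, 3, 3].
Convergents (p_i = a_i*p_{i-1} + p_{i-2}, q_i = a_i*q_{i-1} + q_{i-2} with p_{-2}=0, p_{-1}=1, q_{-2}=1, q_{-1}=0), until the denominator exceeds 10:
  i=0: a_0=5, p_0 = 5*1 + 0 = 5, q_0 = 5*0 + 1 = 1.
  i=1: a_1=2, p_1 = 2*5 + 1 = 11, q_1 = 2*1 + 0 = 2.
  i=2: a_2=1, p_2 = 1*11 + 5 = 16, q_2 = 1*2 + 1 = 3.
  i=3: a_3=3, p_3 = 3*16 + 11 = 59, q_3 = 3*3 + 2 = 11.
q_3 = 11 > 10, so the last convergent with denominator <= 10 is p_2/q_2 = 16/3.
The closest fraction with denominator <= 10 is either p_2/q_2 or the intermediate fraction (k*p_2 + p_1)/(k*q_2 + q_1) with the largest k >= 1 whose denominator stays <= 10; these approach x as k grows, and every other convergent or intermediate fraction in range is farther away.
Largest k: floor((10 - q_1)/q_2) = floor((10 - 2)/3) = 2.
That gives (2*16 + 11)/(2*3 + 2) = 43/8.
Compare the errors: |x - 16/3| = |193*3 - 16*36|/(36*3) = 3/108, and |x - 43/8| = |193*8 - 43*36|/(36*8) = 4/288.
Cross-multiplying, 4*108 = 432 < 864 = 3*288, so 4/288 is smaller: the intermediate fraction 43/8 is closer to x than 16/3.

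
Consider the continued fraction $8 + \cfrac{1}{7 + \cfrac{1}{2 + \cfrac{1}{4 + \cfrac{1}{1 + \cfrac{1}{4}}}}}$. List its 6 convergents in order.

8/1, 57/7, 122/15, 545/67, 667/82, 3213/395

Using the convergent recurrence p_i = a_i*p_{i-1} + p_{i-2}, q_i = a_i*q_{i-1} + q_{i-2} with p_{-2}=0, p_{-1}=1, q_{-2}=1, q_{-1}=0:
  i=0: a_0=8, p_0 = 8*1 + 0 = 8, q_0 = 8*0 + 1 = 1.
  i=1: a_1=7, p_1 = 7*8 + 1 = 57, q_1 = 7*1 + 0 = 7.
  i=2: a_2=2, p_2 = 2*57 + 8 = 122, q_2 = 2*7 + 1 = 15.
  i=3: a_3=4, p_3 = 4*122 + 57 = 545, q_3 = 4*15 + 7 = 67.
  i=4: a_4=1, p_4 = 1*545 + 122 = 667, q_4 = 1*67 + 15 = 82.
  i=5: a_5=4, p_5 = 4*667 + 545 = 3213, q_5 = 4*82 + 67 = 395.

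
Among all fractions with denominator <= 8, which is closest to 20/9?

11/5

Expand x = 20/9 as a continued fraction with the Euclidean algorithm:
  20 = 2*9 + 2, so a_0 = 2.
  9 = 4*2 + 1, so a_1 = 4.
  2 = 2*1 + 0, so a_2 = 2.
so x = [2; 4, 2].
Convergents (p_i = a_i*p_{i-1} + p_{i-2}, q_i = a_i*q_{i-1} + q_{i-2} with p_{-2}=0, p_{-1}=1, q_{-2}=1, q_{-1}=0), until the denominator exceeds 8:
  i=0: a_0=2, p_0 = 2*1 + 0 = 2, q_0 = 2*0 + 1 = 1.
  i=1: a_1=4, p_1 = 4*2 + 1 = 9, q_1 = 4*1 + 0 = 4.
  i=2: a_2=2, p_2 = 2*9 + 2 = 20, q_2 = 2*4 + 1 = 9.
q_2 = 9 > 8, so the last convergent with denominator <= 8 is p_1/q_1 = 9/4.
The closest fraction with denominator <= 8 is either p_1/q_1 or the intermediate fraction (k*p_1 + p_0)/(k*q_1 + q_0) with the largest k >= 1 whose denominator stays <= 8; these approach x as k grows, and every other convergent or intermediate fraction in range is farther away.
Largest k: floor((8 - q_0)/q_1) = floor((8 - 1)/4) = 1.
That gives (1*9 + 2)/(1*4 + 1) = 11/5.
Compare the errors: |x - 9/4| = |20*4 - 9*9|/(9*4) = 1/36, and |x - 11/5| = |20*5 - 11*9|/(9*5) = 1/45.
Cross-multiplying, 1*36 = 36 < 45 = 1*45, so 1/45 is smaller: the intermediate fraction 11/5 is closer to x than 9/4.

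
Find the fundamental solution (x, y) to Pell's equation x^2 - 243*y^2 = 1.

(x, y) = (70226, 4505)

First expand sqrt(243) as a continued fraction. With x_i = (sqrt(243) + m_i)/d_i and (m_0, d_0) = (0, 1): a_0 = floor(sqrt(243)) = 15, since 15^2 = 225 <= 243 < 256 = 16^2.
Iterate m_{i+1} = d_i*a_i - m_i, d_{i+1} = (243 - m_{i+1}^2)/d_i, a_{i+1} = floor((a_0 + m_{i+1})/d_{i+1}):
  m_1 = 1*15 - 0 = 15, d_1 = (243 - 15^2)/1 = 18/1 = 18, a_1 = floor((15 + 15)/18) = 1.
  m_2 = 18*1 - 15 = 3, d_2 = (243 - 3^2)/18 = 234/18 = 13, a_2 = floor((15 + 3)/13) = 1.
  m_3 = 13*1 - 3 = 10, d_3 = (243 - 10^2)/13 = 143/13 = 11, a_3 = floor((15 + 10)/11) = 2.
  m_4 = 11*2 - 10 = 12, d_4 = (243 - 12^2)/11 = 99/11 = 9, a_4 = floor((15 + 12)/9) = 3.
  m_5 = 9*3 - 12 = 15, d_5 = (243 - 15^2)/9 = 18/9 = 2, a_5 = floor((15 + 15)/2) = 15.
  m_6 = 2*15 - 15 = 15, d_6 = (243 - 15^2)/2 = 18/2 = 9, a_6 = floor((15 + 15)/9) = 3.
  m_7 = 9*3 - 15 = 12, d_7 = (243 - 12^2)/9 = 99/9 = 11, a_7 = floor((15 + 12)/11) = 2.
  m_8 = 11*2 - 12 = 10, d_8 = (243 - 10^2)/11 = 143/11 = 13, a_8 = floor((15 + 10)/13) = 1.
  m_9 = 13*1 - 10 = 3, d_9 = (243 - 3^2)/13 = 234/13 = 18, a_9 = floor((15 + 3)/18) = 1.
  m_10 = 18*1 - 3 = 15, d_10 = (243 - 15^2)/18 = 18/18 = 1, a_10 = floor((15 + 15)/1) = 30.
  m_11 = 1*30 - 15 = 15, d_11 = (243 - 15^2)/1 = 18/1 = 18: (m_11, d_11) = (m_1, d_1) = (15, 18), so from here the quotients repeat a_1, ..., a_10; the period length is 10.
So sqrt(243) = [15; (1, 1, 2, 3, 15, 3, 2, 1, 1, 30)] with period length k = 10.
k is even, so the fundamental solution of x^2 - 243y^2 = 1 is (p_{k-1}, q_{k-1}) = (p_9, q_9); compute convergents through index 9.
Convergents (p_i = a_i*p_{i-1} + p_{i-2}, q_i = a_i*q_{i-1} + q_{i-2} with p_{-2}=0, p_{-1}=1, q_{-2}=1, q_{-1}=0):
  i=0: a_0=15, p_0 = 15*1 + 0 = 15, q_0 = 15*0 + 1 = 1.
  i=1: a_1=1, p_1 = 1*15 + 1 = 16, q_1 = 1*1 + 0 = 1.
  i=2: a_2=1, p_2 = 1*16 + 15 = 31, q_2 = 1*1 + 1 = 2.
  i=3: a_3=2, p_3 = 2*31 + 16 = 78, q_3 = 2*2 + 1 = 5.
  i=4: a_4=3, p_4 = 3*78 + 31 = 265, q_4 = 3*5 + 2 = 17.
  i=5: a_5=15, p_5 = 15*265 + 78 = 4053, q_5 = 15*17 + 5 = 260.
  i=6: a_6=3, p_6 = 3*4053 + 265 = 12424, q_6 = 3*260 + 17 = 797.
  i=7: a_7=2, p_7 = 2*12424 + 4053 = 28901, q_7 = 2*797 + 260 = 1854.
  i=8: a_8=1, p_8 = 1*28901 + 12424 = 41325, q_8 = 1*1854 + 797 = 2651.
  i=9: a_9=1, p_9 = 1*41325 + 28901 = 70226, q_9 = 1*2651 + 1854 = 4505.
Check: 70226^2 - 243*4505^2 = 4931691076 - 4931691075 = 1, so (x, y) = (70226, 4505) solves the equation, and by the theorem it is the least positive solution.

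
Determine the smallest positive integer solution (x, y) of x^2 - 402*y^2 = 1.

(x, y) = (401, 20)

First expand sqrt(402) as a continued fraction. With x_i = (sqrt(402) + m_i)/d_i and (m_0, d_0) = (0, 1): a_0 = floor(sqrt(402)) = 20, since 20^2 = 400 <= 402 < 441 = 21^2.
Iterate m_{i+1} = d_i*a_i - m_i, d_{i+1} = (402 - m_{i+1}^2)/d_i, a_{i+1} = floor((a_0 + m_{i+1})/d_{i+1}):
  m_1 = 1*20 - 0 = 20, d_1 = (402 - 20^2)/1 = 2/1 = 2, a_1 = floor((20 + 20)/2) = 20.
  m_2 = 2*20 - 20 = 20, d_2 = (402 - 20^2)/2 = 2/2 = 1, a_2 = floor((20 + 20)/1) = 40.
  m_3 = 1*40 - 20 = 20, d_3 = (402 - 20^2)/1 = 2/1 = 2: (m_3, d_3) = (m_1, d_1) = (20, 2), so from here the quotients repeat a_1, a_2; the period length is 2.
So sqrt(402) = [20; (20, 40)] with period length k = 2.
k is even, so the fundamental solution of x^2 - 402y^2 = 1 is (p_{k-1}, q_{k-1}) = (p_1, q_1); compute convergents through index 1.
Convergents (p_i = a_i*p_{i-1} + p_{i-2}, q_i = a_i*q_{i-1} + q_{i-2} with p_{-2}=0, p_{-1}=1, q_{-2}=1, q_{-1}=0):
  i=0: a_0=20, p_0 = 20*1 + 0 = 20, q_0 = 20*0 + 1 = 1.
  i=1: a_1=20, p_1 = 20*20 + 1 = 401, q_1 = 20*1 + 0 = 20.
Check: 401^2 - 402*20^2 = 160801 - 160800 = 1, so (x, y) = (401, 20) solves the equation, and by the theorem it is the least positive solution.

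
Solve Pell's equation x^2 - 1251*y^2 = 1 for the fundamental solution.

First expand sqrt(1251) as a continued fraction. With x_i = (sqrt(1251) + m_i)/d_i and (m_0, d_0) = (0, 1): a_0 = floor(sqrt(1251)) = 35, since 35^2 = 1225 <= 1251 < 1296 = 36^2.
Iterate m_{i+1} = d_i*a_i - m_i, d_{i+1} = (1251 - m_{i+1}^2)/d_i, a_{i+1} = floor((a_0 + m_{i+1})/d_{i+1}):
  m_1 = 1*35 - 0 = 35, d_1 = (1251 - 35^2)/1 = 26/1 = 26, a_1 = floor((35 + 35)/26) = 2.
  m_2 = 26*2 - 35 = 17, d_2 = (1251 - 17^2)/26 = 962/26 = 37, a_2 = floor((35 + 17)/37) = 1.
  m_3 = 37*1 - 17 = 20, d_3 = (1251 - 20^2)/37 = 851/37 = 23, a_3 = floor((35 + 20)/23) = 2.
  m_4 = 23*2 - 20 = 26, d_4 = (1251 - 26^2)/23 = 575/23 = 25, a_4 = floor((35 + 26)/25) = 2.
  m_5 = 25*2 - 26 = 24, d_5 = (1251 - 24^2)/25 = 675/25 = 27, a_5 = floor((35 + 24)/27) = 2.
  m_6 = 27*2 - 24 = 30, d_6 = (1251 - 30^2)/27 = 351/27 = 13, a_6 = floor((35 + 30)/13) = 5.
  m_7 = 13*5 - 30 = 35, d_7 = (1251 - 35^2)/13 = 26/13 = 2, a_7 = floor((35 + 35)/2) = 35.
  m_8 = 2*35 - 35 = 35, d_8 = (1251 - 35^2)/2 = 26/2 = 13, a_8 = floor((35 + 35)/13) = 5.
  m_9 = 13*5 - 35 = 30, d_9 = (1251 - 30^2)/13 = 351/13 = 27, a_9 = floor((35 + 30)/27) = 2.
  m_10 = 27*2 - 30 = 24, d_10 = (1251 - 24^2)/27 = 675/27 = 25, a_10 = floor((35 + 24)/25) = 2.
  m_11 = 25*2 - 24 = 26, d_11 = (1251 - 26^2)/25 = 575/25 = 23, a_11 = floor((35 + 26)/23) = 2.
  m_12 = 23*2 - 26 = 20, d_12 = (1251 - 20^2)/23 = 851/23 = 37, a_12 = floor((35 + 20)/37) = 1.
  m_13 = 37*1 - 20 = 17, d_13 = (1251 - 17^2)/37 = 962/37 = 26, a_13 = floor((35 + 17)/26) = 2.
  m_14 = 26*2 - 17 = 35, d_14 = (1251 - 35^2)/26 = 26/26 = 1, a_14 = floor((35 + 35)/1) = 70.
  m_15 = 1*70 - 35 = 35, d_15 = (1251 - 35^2)/1 = 26/1 = 26: (m_15, d_15) = (m_1, d_1) = (35, 26), so from here the quotients repeat a_1, ..., a_14; the period length is 14.
So sqrt(1251) = [35; (2, 1, 2, 2, 2, 5, 35, 5, 2, 2, 2, 1, 2, 70)] with period length k = 14.
k is even, so the fundamental solution of x^2 - 1251y^2 = 1 is (p_{k-1}, q_{k-1}) = (p_13, q_13); compute convergents through index 13.
Convergents (p_i = a_i*p_{i-1} + p_{i-2}, q_i = a_i*q_{i-1} + q_{i-2} with p_{-2}=0, p_{-1}=1, q_{-2}=1, q_{-1}=0):
  i=0: a_0=35, p_0 = 35*1 + 0 = 35, q_0 = 35*0 + 1 = 1.
  i=1: a_1=2, p_1 = 2*35 + 1 = 71, q_1 = 2*1 + 0 = 2.
  i=2: a_2=1, p_2 = 1*71 + 35 = 106, q_2 = 1*2 + 1 = 3.
  i=3: a_3=2, p_3 = 2*106 + 71 = 283, q_3 = 2*3 + 2 = 8.
  i=4: a_4=2, p_4 = 2*283 + 106 = 672, q_4 = 2*8 + 3 = 19.
  i=5: a_5=2, p_5 = 2*672 + 283 = 1627, q_5 = 2*19 + 8 = 46.
  i=6: a_6=5, p_6 = 5*1627 + 672 = 8807, q_6 = 5*46 + 19 = 249.
  i=7: a_7=35, p_7 = 35*8807 + 1627 = 309872, q_7 = 35*249 + 46 = 8761.
  i=8: a_8=5, p_8 = 5*309872 + 8807 = 1558167, q_8 = 5*8761 + 249 = 44054.
  i=9: a_9=2, p_9 = 2*1558167 + 309872 = 3426206, q_9 = 2*44054 + 8761 = 96869.
  i=10: a_10=2, p_10 = 2*3426206 + 1558167 = 8410579, q_10 = 2*96869 + 44054 = 237792.
  i=11: a_11=2, p_11 = 2*8410579 + 3426206 = 20247364, q_11 = 2*237792 + 96869 = 572453.
  i=12: a_12=1, p_12 = 1*20247364 + 8410579 = 28657943, q_12 = 1*572453 + 237792 = 810245.
  i=13: a_13=2, p_13 = 2*28657943 + 20247364 = 77563250, q_13 = 2*810245 + 572453 = 2192943.
Check: 77563250^2 - 1251*2192943^2 = 6016057750562500 - 6016057750562499 = 1, so (x, y) = (77563250, 2192943) solves the equation, and by the theorem it is the least positive solution.

(x, y) = (77563250, 2192943)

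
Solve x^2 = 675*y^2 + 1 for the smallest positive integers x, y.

First expand sqrt(675) as a continued fraction. With x_i = (sqrt(675) + m_i)/d_i and (m_0, d_0) = (0, 1): a_0 = floor(sqrt(675)) = 25, since 25^2 = 625 <= 675 < 676 = 26^2.
Iterate m_{i+1} = d_i*a_i - m_i, d_{i+1} = (675 - m_{i+1}^2)/d_i, a_{i+1} = floor((a_0 + m_{i+1})/d_{i+1}):
  m_1 = 1*25 - 0 = 25, d_1 = (675 - 25^2)/1 = 50/1 = 50, a_1 = floor((25 + 25)/50) = 1.
  m_2 = 50*1 - 25 = 25, d_2 = (675 - 25^2)/50 = 50/50 = 1, a_2 = floor((25 + 25)/1) = 50.
  m_3 = 1*50 - 25 = 25, d_3 = (675 - 25^2)/1 = 50/1 = 50: (m_3, d_3) = (m_1, d_1) = (25, 50), so from here the quotients repeat a_1, a_2; the period length is 2.
So sqrt(675) = [25; (1, 50)] with period length k = 2.
k is even, so the fundamental solution of x^2 - 675y^2 = 1 is (p_{k-1}, q_{k-1}) = (p_1, q_1); compute convergents through index 1.
Convergents (p_i = a_i*p_{i-1} + p_{i-2}, q_i = a_i*q_{i-1} + q_{i-2} with p_{-2}=0, p_{-1}=1, q_{-2}=1, q_{-1}=0):
  i=0: a_0=25, p_0 = 25*1 + 0 = 25, q_0 = 25*0 + 1 = 1.
  i=1: a_1=1, p_1 = 1*25 + 1 = 26, q_1 = 1*1 + 0 = 1.
Check: 26^2 - 675*1^2 = 676 - 675 = 1, so (x, y) = (26, 1) solves the equation, and by the theorem it is the least positive solution.

(x, y) = (26, 1)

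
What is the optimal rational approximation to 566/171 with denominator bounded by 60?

96/29

Expand x = 566/171 as a continued fraction with the Euclidean algorithm:
  566 = 3*171 + 53, so a_0 = 3.
  171 = 3*53 + 12, so a_1 = 3.
  53 = 4*12 + 5, so a_2 = 4.
  12 = 2*5 + 2, so a_3 = 2.
  5 = 2*2 + 1, so a_4 = 2.
  2 = 2*1 + 0, so a_5 = 2.
so x = [3; 3, 4, 2, 2, 2].
Convergents (p_i = a_i*p_{i-1} + p_{i-2}, q_i = a_i*q_{i-1} + q_{i-2} with p_{-2}=0, p_{-1}=1, q_{-2}=1, q_{-1}=0), until the denominator exceeds 60:
  i=0: a_0=3, p_0 = 3*1 + 0 = 3, q_0 = 3*0 + 1 = 1.
  i=1: a_1=3, p_1 = 3*3 + 1 = 10, q_1 = 3*1 + 0 = 3.
  i=2: a_2=4, p_2 = 4*10 + 3 = 43, q_2 = 4*3 + 1 = 13.
  i=3: a_3=2, p_3 = 2*43 + 10 = 96, q_3 = 2*13 + 3 = 29.
  i=4: a_4=2, p_4 = 2*96 + 43 = 235, q_4 = 2*29 + 13 = 71.
q_4 = 71 > 60, so the last convergent with denominator <= 60 is p_3/q_3 = 96/29.
The closest fraction with denominator <= 60 is either p_3/q_3 or the intermediate fraction (k*p_3 + p_2)/(k*q_3 + q_2) with the largest k >= 1 whose denominator stays <= 60; these approach x as k grows, and every other convergent or intermediate fraction in range is farther away.
Largest k: floor((60 - q_2)/q_3) = floor((60 - 13)/29) = 1.
That gives (1*96 + 43)/(1*29 + 13) = 139/42.
Compare the errors: |x - 96/29| = |566*29 - 96*171|/(171*29) = 2/4959, and |x - 139/42| = |566*42 - 139*171|/(171*42) = 3/7182.
Cross-multiplying, 2*7182 = 14364 < 14877 = 3*4959, so 2/4959 is smaller: the convergent 96/29 is closer to x than 139/42.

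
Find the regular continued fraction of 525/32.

[16; 2, 2, 6]

Run the Euclidean algorithm on 525 and 32; the successive quotients are the partial quotients a_0, a_1, ... (each step inverts the fractional part left over by the previous one):
  525 = 16*32 + 13, so a_0 = 16.
  32 = 2*13 + 6, so a_1 = 2.
  13 = 2*6 + 1, so a_2 = 2.
  6 = 6*1 + 0, so a_3 = 6.
The remainder reaches 0 after 4 divisions, so the expansion has 4 partial quotients, read off in order.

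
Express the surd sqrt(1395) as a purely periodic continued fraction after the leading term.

[37; (2, 1, 6, 8, 6, 1, 2, 74)]

Write x_i = (sqrt(1395) + m_i)/d_i with (m_0, d_0) = (0, 1). a_0 = floor(sqrt(1395)) = 37, since 37^2 = 1369 <= 1395 < 1444 = 38^2.
Iterate m_{i+1} = d_i*a_i - m_i, d_{i+1} = (1395 - m_{i+1}^2)/d_i, a_{i+1} = floor((a_0 + m_{i+1})/d_{i+1}):
  m_1 = 1*37 - 0 = 37, d_1 = (1395 - 37^2)/1 = 26/1 = 26, a_1 = floor((37 + 37)/26) = 2.
  m_2 = 26*2 - 37 = 15, d_2 = (1395 - 15^2)/26 = 1170/26 = 45, a_2 = floor((37 + 15)/45) = 1.
  m_3 = 45*1 - 15 = 30, d_3 = (1395 - 30^2)/45 = 495/45 = 11, a_3 = floor((37 + 30)/11) = 6.
  m_4 = 11*6 - 30 = 36, d_4 = (1395 - 36^2)/11 = 99/11 = 9, a_4 = floor((37 + 36)/9) = 8.
  m_5 = 9*8 - 36 = 36, d_5 = (1395 - 36^2)/9 = 99/9 = 11, a_5 = floor((37 + 36)/11) = 6.
  m_6 = 11*6 - 36 = 30, d_6 = (1395 - 30^2)/11 = 495/11 = 45, a_6 = floor((37 + 30)/45) = 1.
  m_7 = 45*1 - 30 = 15, d_7 = (1395 - 15^2)/45 = 1170/45 = 26, a_7 = floor((37 + 15)/26) = 2.
  m_8 = 26*2 - 15 = 37, d_8 = (1395 - 37^2)/26 = 26/26 = 1, a_8 = floor((37 + 37)/1) = 74.
  m_9 = 1*74 - 37 = 37, d_9 = (1395 - 37^2)/1 = 26/1 = 26: (m_9, d_9) = (m_1, d_1) = (37, 26), so from here the quotients repeat a_1, ..., a_8; the period length is 8.
Hence the expansion of sqrt(1395) is a_0 = 37 followed by the repeating block 2, 1, 6, 8, 6, 1, 2, 74 (period 8).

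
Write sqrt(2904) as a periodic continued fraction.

[53; (1, 7, 1, 106)]

Write x_i = (sqrt(2904) + m_i)/d_i with (m_0, d_0) = (0, 1). a_0 = floor(sqrt(2904)) = 53, since 53^2 = 2809 <= 2904 < 2916 = 54^2.
Iterate m_{i+1} = d_i*a_i - m_i, d_{i+1} = (2904 - m_{i+1}^2)/d_i, a_{i+1} = floor((a_0 + m_{i+1})/d_{i+1}):
  m_1 = 1*53 - 0 = 53, d_1 = (2904 - 53^2)/1 = 95/1 = 95, a_1 = floor((53 + 53)/95) = 1.
  m_2 = 95*1 - 53 = 42, d_2 = (2904 - 42^2)/95 = 1140/95 = 12, a_2 = floor((53 + 42)/12) = 7.
  m_3 = 12*7 - 42 = 42, d_3 = (2904 - 42^2)/12 = 1140/12 = 95, a_3 = floor((53 + 42)/95) = 1.
  m_4 = 95*1 - 42 = 53, d_4 = (2904 - 53^2)/95 = 95/95 = 1, a_4 = floor((53 + 53)/1) = 106.
  m_5 = 1*106 - 53 = 53, d_5 = (2904 - 53^2)/1 = 95/1 = 95: (m_5, d_5) = (m_1, d_1) = (53, 95), so from here the quotients repeat a_1, ..., a_4; the period length is 4.
Hence the expansion of sqrt(2904) is a_0 = 53 followed by the repeating block 1, 7, 1, 106 (period 4).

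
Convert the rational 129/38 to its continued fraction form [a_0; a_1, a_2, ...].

[3; 2, 1, 1, 7]

Run the Euclidean algorithm on 129 and 38; the successive quotients are the partial quotients a_0, a_1, ... (each step inverts the fractional part left over by the previous one):
  129 = 3*38 + 15, so a_0 = 3.
  38 = 2*15 + 8, so a_1 = 2.
  15 = 1*8 + 7, so a_2 = 1.
  8 = 1*7 + 1, so a_3 = 1.
  7 = 7*1 + 0, so a_4 = 7.
The remainder reaches 0 after 5 divisions, so the expansion has 5 partial quotients, read off in order.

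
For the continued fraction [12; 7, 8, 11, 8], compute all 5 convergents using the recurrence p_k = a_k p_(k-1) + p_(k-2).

Using the convergent recurrence p_i = a_i*p_{i-1} + p_{i-2}, q_i = a_i*q_{i-1} + q_{i-2} with p_{-2}=0, p_{-1}=1, q_{-2}=1, q_{-1}=0:
  i=0: a_0=12, p_0 = 12*1 + 0 = 12, q_0 = 12*0 + 1 = 1.
  i=1: a_1=7, p_1 = 7*12 + 1 = 85, q_1 = 7*1 + 0 = 7.
  i=2: a_2=8, p_2 = 8*85 + 12 = 692, q_2 = 8*7 + 1 = 57.
  i=3: a_3=11, p_3 = 11*692 + 85 = 7697, q_3 = 11*57 + 7 = 634.
  i=4: a_4=8, p_4 = 8*7697 + 692 = 62268, q_4 = 8*634 + 57 = 5129.

12/1, 85/7, 692/57, 7697/634, 62268/5129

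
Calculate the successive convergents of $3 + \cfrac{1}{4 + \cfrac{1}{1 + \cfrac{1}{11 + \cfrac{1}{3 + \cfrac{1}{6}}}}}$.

3/1, 13/4, 16/5, 189/59, 583/182, 3687/1151

Using the convergent recurrence p_i = a_i*p_{i-1} + p_{i-2}, q_i = a_i*q_{i-1} + q_{i-2} with p_{-2}=0, p_{-1}=1, q_{-2}=1, q_{-1}=0:
  i=0: a_0=3, p_0 = 3*1 + 0 = 3, q_0 = 3*0 + 1 = 1.
  i=1: a_1=4, p_1 = 4*3 + 1 = 13, q_1 = 4*1 + 0 = 4.
  i=2: a_2=1, p_2 = 1*13 + 3 = 16, q_2 = 1*4 + 1 = 5.
  i=3: a_3=11, p_3 = 11*16 + 13 = 189, q_3 = 11*5 + 4 = 59.
  i=4: a_4=3, p_4 = 3*189 + 16 = 583, q_4 = 3*59 + 5 = 182.
  i=5: a_5=6, p_5 = 6*583 + 189 = 3687, q_5 = 6*182 + 59 = 1151.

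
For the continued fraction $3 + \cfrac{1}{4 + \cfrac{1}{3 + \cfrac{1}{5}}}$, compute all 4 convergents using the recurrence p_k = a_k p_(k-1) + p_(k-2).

3/1, 13/4, 42/13, 223/69

Using the convergent recurrence p_i = a_i*p_{i-1} + p_{i-2}, q_i = a_i*q_{i-1} + q_{i-2} with p_{-2}=0, p_{-1}=1, q_{-2}=1, q_{-1}=0:
  i=0: a_0=3, p_0 = 3*1 + 0 = 3, q_0 = 3*0 + 1 = 1.
  i=1: a_1=4, p_1 = 4*3 + 1 = 13, q_1 = 4*1 + 0 = 4.
  i=2: a_2=3, p_2 = 3*13 + 3 = 42, q_2 = 3*4 + 1 = 13.
  i=3: a_3=5, p_3 = 5*42 + 13 = 223, q_3 = 5*13 + 4 = 69.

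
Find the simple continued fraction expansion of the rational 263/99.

[2; 1, 1, 1, 10, 3]

Run the Euclidean algorithm on 263 and 99; the successive quotients are the partial quotients a_0, a_1, ... (each step inverts the fractional part left over by the previous one):
  263 = 2*99 + 65, so a_0 = 2.
  99 = 1*65 + 34, so a_1 = 1.
  65 = 1*34 + 31, so a_2 = 1.
  34 = 1*31 + 3, so a_3 = 1.
  31 = 10*3 + 1, so a_4 = 10.
  3 = 3*1 + 0, so a_5 = 3.
The remainder reaches 0 after 6 divisions, so the expansion has 6 partial quotients, read off in order.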